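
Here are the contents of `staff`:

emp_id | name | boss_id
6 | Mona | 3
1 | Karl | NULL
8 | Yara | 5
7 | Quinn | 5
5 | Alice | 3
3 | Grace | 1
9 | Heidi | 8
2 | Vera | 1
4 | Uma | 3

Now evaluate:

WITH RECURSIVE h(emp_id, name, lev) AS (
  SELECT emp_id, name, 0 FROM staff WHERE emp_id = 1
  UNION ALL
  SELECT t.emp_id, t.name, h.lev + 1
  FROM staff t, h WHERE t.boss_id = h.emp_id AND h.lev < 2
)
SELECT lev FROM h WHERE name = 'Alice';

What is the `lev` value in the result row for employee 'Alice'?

2

Base: emp_id=1 (Karl) at lev 0.
Iteration 1: rows with boss_id in {1} -> Vera (id 2, lev 1), Grace (id 3, lev 1).
Iteration 2: rows with boss_id in {2,3} -> Uma (id 4, lev 2), Alice (id 5, lev 2), Mona (id 6, lev 2).
Iteration 3: lev < 2 fails for all current rows; recursion stops.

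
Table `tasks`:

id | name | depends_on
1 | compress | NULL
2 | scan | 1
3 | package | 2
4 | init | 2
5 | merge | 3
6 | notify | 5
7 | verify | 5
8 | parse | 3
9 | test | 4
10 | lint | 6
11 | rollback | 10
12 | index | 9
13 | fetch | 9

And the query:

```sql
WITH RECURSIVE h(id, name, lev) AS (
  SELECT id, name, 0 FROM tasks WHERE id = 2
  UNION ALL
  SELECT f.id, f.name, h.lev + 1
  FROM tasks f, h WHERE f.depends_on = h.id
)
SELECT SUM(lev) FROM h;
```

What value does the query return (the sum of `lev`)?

29

Base: id=2 (scan) at lev 0.
Iteration 1: rows with depends_on in {2} -> package (id 3, lev 1), init (id 4, lev 1).
Iteration 2: rows with depends_on in {3,4} -> merge (id 5, lev 2), parse (id 8, lev 2), test (id 9, lev 2).
Iteration 3: rows with depends_on in {5,8,9} -> notify (id 6, lev 3), verify (id 7, lev 3), index (id 12, lev 3), fetch (id 13, lev 3).
Iteration 4: rows with depends_on in {6,7,12,13} -> lint (id 10, lev 4).
Iteration 5: rows with depends_on in {10} -> rollback (id 11, lev 5).
Iteration 6: no rows with depends_on in {11}; recursion stops.
SUM(lev) = 0 + 1 + 1 + 2 + 2 + 2 + 3 + 3 + 3 + 3 + 4 + 5 = 29.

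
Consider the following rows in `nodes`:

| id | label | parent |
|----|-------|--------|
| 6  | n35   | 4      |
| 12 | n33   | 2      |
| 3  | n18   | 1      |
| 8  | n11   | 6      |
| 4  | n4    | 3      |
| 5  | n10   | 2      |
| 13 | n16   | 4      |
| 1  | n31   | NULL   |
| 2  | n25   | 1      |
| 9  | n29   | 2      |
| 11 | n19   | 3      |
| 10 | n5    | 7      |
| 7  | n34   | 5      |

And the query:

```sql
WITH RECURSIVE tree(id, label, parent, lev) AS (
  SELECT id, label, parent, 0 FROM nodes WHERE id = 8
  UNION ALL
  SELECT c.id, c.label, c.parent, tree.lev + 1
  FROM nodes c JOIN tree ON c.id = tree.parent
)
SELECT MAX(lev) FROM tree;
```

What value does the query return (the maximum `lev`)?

4

Base: id=8 (n11), parent=6, lev 0.
Iteration 1: join on id=6 -> n35 (id 6, parent=4, lev 1).
Iteration 2: join on id=4 -> n4 (id 4, parent=3, lev 2).
Iteration 3: join on id=3 -> n18 (id 3, parent=1, lev 3).
Iteration 4: join on id=1 -> n31 (id 1, parent=NULL, lev 4).
Iteration 5: parent is NULL; no match; recursion stops.
lev values: 0, 1, 2, 3, 4; the maximum is 4.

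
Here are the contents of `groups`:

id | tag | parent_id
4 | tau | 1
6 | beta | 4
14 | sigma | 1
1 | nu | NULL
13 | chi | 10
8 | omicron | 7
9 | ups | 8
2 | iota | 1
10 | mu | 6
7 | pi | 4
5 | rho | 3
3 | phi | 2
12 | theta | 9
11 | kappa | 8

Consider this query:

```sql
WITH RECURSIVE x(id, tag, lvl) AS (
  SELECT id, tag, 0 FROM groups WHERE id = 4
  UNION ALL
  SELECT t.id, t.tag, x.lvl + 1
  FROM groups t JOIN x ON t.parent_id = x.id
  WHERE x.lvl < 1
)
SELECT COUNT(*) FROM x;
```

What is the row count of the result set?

3

Base: id=4 (tau) at lvl 0.
Iteration 1: rows with parent_id in {4} -> beta (id 6, lvl 1), pi (id 7, lvl 1).
Iteration 2: lvl < 1 fails for all current rows; recursion stops.
Total rows emitted: 3.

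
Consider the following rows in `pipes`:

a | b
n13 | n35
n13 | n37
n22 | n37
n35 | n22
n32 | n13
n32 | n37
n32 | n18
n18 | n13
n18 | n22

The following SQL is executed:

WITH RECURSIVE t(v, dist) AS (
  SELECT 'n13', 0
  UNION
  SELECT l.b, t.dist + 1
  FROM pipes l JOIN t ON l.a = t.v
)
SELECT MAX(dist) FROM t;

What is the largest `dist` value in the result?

Base: (n13, dist=0).
Iteration 1: edges from {n13} -> (n35, dist=1), (n37, dist=1).
Iteration 2: edges from {n35,n37} -> (n22, dist=2).
Iteration 3: edges from {n22} -> (n37, dist=3).
Iteration 4: no outgoing edges from {n37}; recursion stops.
dist values: 0, 1, 1, 2, 3; the maximum is 3.

3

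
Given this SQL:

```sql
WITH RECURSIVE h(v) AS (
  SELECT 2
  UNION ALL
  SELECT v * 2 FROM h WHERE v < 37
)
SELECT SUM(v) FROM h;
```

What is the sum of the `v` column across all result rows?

126

Base: v=2.
Iteration 1: 2 < 37 holds -> v = 2 * 2 = 4.
Iteration 2: 4 < 37 holds -> v = 4 * 2 = 8.
Iteration 3: 8 < 37 holds -> v = 8 * 2 = 16.
Iteration 4: 16 < 37 holds -> v = 16 * 2 = 32.
Iteration 5: 32 < 37 holds -> v = 32 * 2 = 64.
Iteration 6: 64 < 37 fails; recursion stops.
SUM(v) = 2 + 4 + 8 + 16 + 32 + 64 = 126.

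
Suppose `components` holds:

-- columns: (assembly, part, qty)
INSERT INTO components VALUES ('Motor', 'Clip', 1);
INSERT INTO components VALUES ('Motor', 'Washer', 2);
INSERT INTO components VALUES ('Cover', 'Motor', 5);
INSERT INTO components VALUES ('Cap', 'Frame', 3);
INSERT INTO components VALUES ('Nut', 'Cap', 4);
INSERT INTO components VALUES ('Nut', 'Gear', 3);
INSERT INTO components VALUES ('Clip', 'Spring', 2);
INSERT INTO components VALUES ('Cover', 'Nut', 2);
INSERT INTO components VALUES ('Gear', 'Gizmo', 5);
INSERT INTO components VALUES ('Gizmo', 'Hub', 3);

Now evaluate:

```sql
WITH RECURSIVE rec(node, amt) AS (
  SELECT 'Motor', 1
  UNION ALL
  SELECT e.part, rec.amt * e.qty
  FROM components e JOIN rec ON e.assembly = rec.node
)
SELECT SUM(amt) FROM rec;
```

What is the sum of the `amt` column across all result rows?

Base: (Motor, amt=1).
Iteration 1: components of {Motor} -> Clip = 1*1 = 1, Washer = 1*2 = 2.
Iteration 2: components of {Clip,Washer} -> Spring = 1*2 = 2.
Iteration 3: no further components; recursion stops.
SUM(amt) = 1 + 1 + 2 + 2 = 6.

6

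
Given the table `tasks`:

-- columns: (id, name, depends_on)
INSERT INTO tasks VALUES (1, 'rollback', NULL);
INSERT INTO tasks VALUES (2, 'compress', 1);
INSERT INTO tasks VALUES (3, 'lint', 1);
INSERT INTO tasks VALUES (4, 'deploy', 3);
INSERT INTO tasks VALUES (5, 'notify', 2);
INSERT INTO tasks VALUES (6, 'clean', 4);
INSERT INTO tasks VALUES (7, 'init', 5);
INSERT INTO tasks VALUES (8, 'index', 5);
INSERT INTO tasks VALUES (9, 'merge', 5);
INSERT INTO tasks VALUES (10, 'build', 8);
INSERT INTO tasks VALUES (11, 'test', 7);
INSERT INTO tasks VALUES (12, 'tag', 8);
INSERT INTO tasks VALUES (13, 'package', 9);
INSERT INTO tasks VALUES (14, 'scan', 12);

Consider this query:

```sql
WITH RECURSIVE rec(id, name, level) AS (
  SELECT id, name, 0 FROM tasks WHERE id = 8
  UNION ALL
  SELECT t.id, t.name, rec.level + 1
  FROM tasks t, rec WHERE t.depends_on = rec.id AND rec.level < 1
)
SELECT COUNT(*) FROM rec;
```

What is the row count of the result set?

Base: id=8 (index) at level 0.
Iteration 1: rows with depends_on in {8} -> build (id 10, level 1), tag (id 12, level 1).
Iteration 2: level < 1 fails for all current rows; recursion stops.
Total rows emitted: 3.

3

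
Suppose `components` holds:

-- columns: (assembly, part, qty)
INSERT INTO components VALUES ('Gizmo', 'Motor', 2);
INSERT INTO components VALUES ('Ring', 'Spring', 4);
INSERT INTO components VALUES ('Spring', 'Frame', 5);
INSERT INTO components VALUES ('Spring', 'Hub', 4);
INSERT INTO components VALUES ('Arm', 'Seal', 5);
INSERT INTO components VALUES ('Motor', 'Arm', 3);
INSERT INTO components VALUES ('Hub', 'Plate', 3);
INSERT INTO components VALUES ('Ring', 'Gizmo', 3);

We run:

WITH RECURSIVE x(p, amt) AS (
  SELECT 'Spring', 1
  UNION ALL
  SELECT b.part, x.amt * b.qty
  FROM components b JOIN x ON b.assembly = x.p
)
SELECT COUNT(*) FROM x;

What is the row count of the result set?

Base: (Spring, amt=1).
Iteration 1: components of {Spring} -> Frame = 1*5 = 5, Hub = 1*4 = 4.
Iteration 2: components of {Frame,Hub} -> Plate = 4*3 = 12.
Iteration 3: no further components; recursion stops.
Total rows emitted: 4.

4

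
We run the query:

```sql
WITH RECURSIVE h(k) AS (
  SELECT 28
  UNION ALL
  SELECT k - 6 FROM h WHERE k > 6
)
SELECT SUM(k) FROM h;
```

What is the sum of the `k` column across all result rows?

80

Base: k=28.
Iteration 1: 28 > 6 holds -> k = 28 - 6 = 22.
Iteration 2: 22 > 6 holds -> k = 22 - 6 = 16.
Iteration 3: 16 > 6 holds -> k = 16 - 6 = 10.
Iteration 4: 10 > 6 holds -> k = 10 - 6 = 4.
Iteration 5: 4 > 6 fails; recursion stops.
SUM(k) = 28 + 22 + 16 + 10 + 4 = 80.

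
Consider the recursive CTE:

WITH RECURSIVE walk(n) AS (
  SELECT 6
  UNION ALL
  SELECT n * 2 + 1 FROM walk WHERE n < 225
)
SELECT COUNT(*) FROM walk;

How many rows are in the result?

7

Base: n=6.
Iteration 1: 6 < 225 holds -> n = 6 * 2 + 1 = 13.
Iteration 2: 13 < 225 holds -> n = 13 * 2 + 1 = 27.
Iteration 3: 27 < 225 holds -> n = 27 * 2 + 1 = 55.
Iteration 4: 55 < 225 holds -> n = 55 * 2 + 1 = 111.
Iteration 5: 111 < 225 holds -> n = 111 * 2 + 1 = 223.
Iteration 6: 223 < 225 holds -> n = 223 * 2 + 1 = 447.
Iteration 7: 447 < 225 fails; recursion stops.
Total rows emitted: 7.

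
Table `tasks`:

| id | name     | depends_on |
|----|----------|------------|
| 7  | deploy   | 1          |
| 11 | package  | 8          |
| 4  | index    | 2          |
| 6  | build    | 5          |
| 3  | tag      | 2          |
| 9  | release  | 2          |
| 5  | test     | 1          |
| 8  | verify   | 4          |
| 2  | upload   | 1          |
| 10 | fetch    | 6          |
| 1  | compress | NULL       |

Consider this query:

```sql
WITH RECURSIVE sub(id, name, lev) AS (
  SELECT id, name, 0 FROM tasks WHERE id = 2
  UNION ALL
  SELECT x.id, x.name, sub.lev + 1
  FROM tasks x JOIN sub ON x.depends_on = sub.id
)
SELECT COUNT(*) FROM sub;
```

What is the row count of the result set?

Base: id=2 (upload) at lev 0.
Iteration 1: rows with depends_on in {2} -> tag (id 3, lev 1), index (id 4, lev 1), release (id 9, lev 1).
Iteration 2: rows with depends_on in {3,4,9} -> verify (id 8, lev 2).
Iteration 3: rows with depends_on in {8} -> package (id 11, lev 3).
Iteration 4: no rows with depends_on in {11}; recursion stops.
Total rows emitted: 6.

6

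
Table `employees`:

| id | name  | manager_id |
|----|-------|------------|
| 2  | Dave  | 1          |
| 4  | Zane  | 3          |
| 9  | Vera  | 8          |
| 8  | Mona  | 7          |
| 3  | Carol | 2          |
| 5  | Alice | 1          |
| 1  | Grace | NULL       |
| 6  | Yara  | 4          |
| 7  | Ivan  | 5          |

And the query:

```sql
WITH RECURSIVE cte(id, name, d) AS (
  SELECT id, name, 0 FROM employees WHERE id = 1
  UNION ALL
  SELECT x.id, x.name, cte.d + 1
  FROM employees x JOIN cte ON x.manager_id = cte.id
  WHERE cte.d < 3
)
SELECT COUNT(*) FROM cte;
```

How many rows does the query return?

Base: id=1 (Grace) at d 0.
Iteration 1: rows with manager_id in {1} -> Dave (id 2, d 1), Alice (id 5, d 1).
Iteration 2: rows with manager_id in {2,5} -> Carol (id 3, d 2), Ivan (id 7, d 2).
Iteration 3: rows with manager_id in {3,7} -> Zane (id 4, d 3), Mona (id 8, d 3).
Iteration 4: d < 3 fails for all current rows; recursion stops.
Total rows emitted: 7.

7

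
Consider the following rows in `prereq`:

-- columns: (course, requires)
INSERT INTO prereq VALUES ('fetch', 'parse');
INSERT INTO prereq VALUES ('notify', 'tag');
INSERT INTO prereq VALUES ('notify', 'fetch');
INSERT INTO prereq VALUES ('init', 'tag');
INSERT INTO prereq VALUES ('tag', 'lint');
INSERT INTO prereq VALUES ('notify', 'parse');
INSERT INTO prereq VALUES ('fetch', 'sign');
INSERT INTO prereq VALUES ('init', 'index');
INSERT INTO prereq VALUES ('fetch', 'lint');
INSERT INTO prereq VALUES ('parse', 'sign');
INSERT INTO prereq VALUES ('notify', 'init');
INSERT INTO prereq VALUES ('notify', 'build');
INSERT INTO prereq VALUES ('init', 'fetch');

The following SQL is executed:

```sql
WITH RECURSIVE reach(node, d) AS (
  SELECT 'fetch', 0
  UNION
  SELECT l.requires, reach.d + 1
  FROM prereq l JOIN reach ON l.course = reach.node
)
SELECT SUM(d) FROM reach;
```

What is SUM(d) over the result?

5

Base: (fetch, d=0).
Iteration 1: edges from {fetch} -> (lint, d=1), (parse, d=1), (sign, d=1).
Iteration 2: edges from {lint,parse,sign} -> (sign, d=2).
Iteration 3: no outgoing edges from {sign}; recursion stops.
SUM(d) = 0 + 1 + 1 + 1 + 2 = 5.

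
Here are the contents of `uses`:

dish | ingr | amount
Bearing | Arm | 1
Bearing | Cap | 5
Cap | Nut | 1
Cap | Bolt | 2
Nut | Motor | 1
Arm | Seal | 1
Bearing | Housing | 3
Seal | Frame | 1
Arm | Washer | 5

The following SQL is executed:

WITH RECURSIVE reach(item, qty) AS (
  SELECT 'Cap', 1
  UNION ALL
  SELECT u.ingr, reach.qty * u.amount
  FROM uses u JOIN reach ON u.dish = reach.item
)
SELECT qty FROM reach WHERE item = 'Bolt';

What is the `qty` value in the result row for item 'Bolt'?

2

Base: (Cap, qty=1).
Iteration 1: components of {Cap} -> Bolt = 1*2 = 2, Nut = 1*1 = 1.
Iteration 2: components of {Bolt,Nut} -> Motor = 1*1 = 1.
Iteration 3: no further components; recursion stops.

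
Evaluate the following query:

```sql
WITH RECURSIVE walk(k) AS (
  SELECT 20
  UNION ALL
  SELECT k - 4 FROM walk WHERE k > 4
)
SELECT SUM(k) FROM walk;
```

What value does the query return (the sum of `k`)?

60

Base: k=20.
Iteration 1: 20 > 4 holds -> k = 20 - 4 = 16.
Iteration 2: 16 > 4 holds -> k = 16 - 4 = 12.
Iteration 3: 12 > 4 holds -> k = 12 - 4 = 8.
Iteration 4: 8 > 4 holds -> k = 8 - 4 = 4.
Iteration 5: 4 > 4 fails; recursion stops.
SUM(k) = 20 + 16 + 12 + 8 + 4 = 60.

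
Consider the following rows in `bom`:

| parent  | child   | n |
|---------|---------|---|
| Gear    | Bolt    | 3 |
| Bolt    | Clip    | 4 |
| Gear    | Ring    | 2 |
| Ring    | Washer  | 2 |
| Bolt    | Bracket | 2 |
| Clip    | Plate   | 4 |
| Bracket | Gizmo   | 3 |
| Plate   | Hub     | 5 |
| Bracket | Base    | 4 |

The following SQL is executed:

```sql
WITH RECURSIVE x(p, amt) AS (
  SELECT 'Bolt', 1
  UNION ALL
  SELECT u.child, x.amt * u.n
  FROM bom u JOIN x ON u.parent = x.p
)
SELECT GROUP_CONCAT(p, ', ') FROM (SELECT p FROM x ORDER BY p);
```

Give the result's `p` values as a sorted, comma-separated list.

Base, Bolt, Bracket, Clip, Gizmo, Hub, Plate

Base: (Bolt, amt=1).
Iteration 1: components of {Bolt} -> Bracket = 1*2 = 2, Clip = 1*4 = 4.
Iteration 2: components of {Bracket,Clip} -> Base = 2*4 = 8, Gizmo = 2*3 = 6, Plate = 4*4 = 16.
Iteration 3: components of {Base,Gizmo,Plate} -> Hub = 16*5 = 80.
Iteration 4: no further components; recursion stops.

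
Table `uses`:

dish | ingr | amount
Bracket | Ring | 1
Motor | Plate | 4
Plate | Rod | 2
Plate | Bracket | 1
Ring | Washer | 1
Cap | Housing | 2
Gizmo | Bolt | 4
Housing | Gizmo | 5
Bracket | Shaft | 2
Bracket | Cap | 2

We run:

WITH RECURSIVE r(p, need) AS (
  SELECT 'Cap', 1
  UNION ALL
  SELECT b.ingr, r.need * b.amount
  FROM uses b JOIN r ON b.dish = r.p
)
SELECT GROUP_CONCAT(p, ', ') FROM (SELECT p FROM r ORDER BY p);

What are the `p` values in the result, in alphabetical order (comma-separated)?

Bolt, Cap, Gizmo, Housing

Base: (Cap, need=1).
Iteration 1: components of {Cap} -> Housing = 1*2 = 2.
Iteration 2: components of {Housing} -> Gizmo = 2*5 = 10.
Iteration 3: components of {Gizmo} -> Bolt = 10*4 = 40.
Iteration 4: no further components; recursion stops.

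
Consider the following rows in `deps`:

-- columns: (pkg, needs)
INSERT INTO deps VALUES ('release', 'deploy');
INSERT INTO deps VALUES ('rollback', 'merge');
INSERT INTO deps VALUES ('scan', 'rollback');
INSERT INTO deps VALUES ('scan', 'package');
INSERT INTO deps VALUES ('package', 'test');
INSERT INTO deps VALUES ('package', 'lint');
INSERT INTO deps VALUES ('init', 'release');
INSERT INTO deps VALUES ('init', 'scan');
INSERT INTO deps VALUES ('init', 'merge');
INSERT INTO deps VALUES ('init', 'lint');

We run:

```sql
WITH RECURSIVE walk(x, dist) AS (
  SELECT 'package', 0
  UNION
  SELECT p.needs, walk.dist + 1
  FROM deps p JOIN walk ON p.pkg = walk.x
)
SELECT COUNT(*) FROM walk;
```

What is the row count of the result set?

3

Base: (package, dist=0).
Iteration 1: edges from {package} -> (lint, dist=1), (test, dist=1).
Iteration 2: no outgoing edges from {lint,test}; recursion stops.
Total rows emitted: 3.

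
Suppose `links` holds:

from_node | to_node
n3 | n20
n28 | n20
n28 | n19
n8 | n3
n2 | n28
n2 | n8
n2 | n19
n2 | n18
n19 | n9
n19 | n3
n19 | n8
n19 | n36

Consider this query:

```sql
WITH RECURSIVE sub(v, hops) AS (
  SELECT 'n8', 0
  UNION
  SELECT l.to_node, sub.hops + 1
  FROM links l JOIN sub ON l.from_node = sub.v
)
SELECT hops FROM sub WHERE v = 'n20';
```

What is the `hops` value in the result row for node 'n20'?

Base: (n8, hops=0).
Iteration 1: edges from {n8} -> (n3, hops=1).
Iteration 2: edges from {n3} -> (n20, hops=2).
Iteration 3: no outgoing edges from {n20}; recursion stops.

2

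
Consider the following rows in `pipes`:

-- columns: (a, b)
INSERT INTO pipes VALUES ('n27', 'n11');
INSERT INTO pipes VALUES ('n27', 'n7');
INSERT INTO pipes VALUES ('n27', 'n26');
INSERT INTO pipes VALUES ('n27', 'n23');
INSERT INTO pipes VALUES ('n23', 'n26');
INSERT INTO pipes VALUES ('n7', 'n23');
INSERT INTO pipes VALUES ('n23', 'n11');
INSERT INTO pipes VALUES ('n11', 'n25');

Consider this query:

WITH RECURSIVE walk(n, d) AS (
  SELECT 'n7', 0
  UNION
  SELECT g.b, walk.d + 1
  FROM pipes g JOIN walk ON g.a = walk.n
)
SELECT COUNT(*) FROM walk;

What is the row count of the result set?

Base: (n7, d=0).
Iteration 1: edges from {n7} -> (n23, d=1).
Iteration 2: edges from {n23} -> (n11, d=2), (n26, d=2).
Iteration 3: edges from {n11,n26} -> (n25, d=3).
Iteration 4: no outgoing edges from {n25}; recursion stops.
Total rows emitted: 5.

5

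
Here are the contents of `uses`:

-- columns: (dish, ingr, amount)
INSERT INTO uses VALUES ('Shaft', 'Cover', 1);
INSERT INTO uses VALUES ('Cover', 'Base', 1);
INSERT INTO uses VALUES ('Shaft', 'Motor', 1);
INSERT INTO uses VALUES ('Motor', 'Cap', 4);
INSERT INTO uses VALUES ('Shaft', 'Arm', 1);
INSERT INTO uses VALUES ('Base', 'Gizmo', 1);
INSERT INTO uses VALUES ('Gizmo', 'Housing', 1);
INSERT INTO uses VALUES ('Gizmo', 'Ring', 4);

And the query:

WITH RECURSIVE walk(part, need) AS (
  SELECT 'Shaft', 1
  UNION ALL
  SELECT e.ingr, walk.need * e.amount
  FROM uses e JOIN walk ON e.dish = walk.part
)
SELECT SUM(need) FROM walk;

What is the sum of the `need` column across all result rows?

Base: (Shaft, need=1).
Iteration 1: components of {Shaft} -> Arm = 1*1 = 1, Cover = 1*1 = 1, Motor = 1*1 = 1.
Iteration 2: components of {Arm,Cover,Motor} -> Base = 1*1 = 1, Cap = 1*4 = 4.
Iteration 3: components of {Base,Cap} -> Gizmo = 1*1 = 1.
Iteration 4: components of {Gizmo} -> Housing = 1*1 = 1, Ring = 1*4 = 4.
Iteration 5: no further components; recursion stops.
SUM(need) = 1 + 1 + 1 + 1 + 1 + 4 + 1 + 1 + 4 = 15.

15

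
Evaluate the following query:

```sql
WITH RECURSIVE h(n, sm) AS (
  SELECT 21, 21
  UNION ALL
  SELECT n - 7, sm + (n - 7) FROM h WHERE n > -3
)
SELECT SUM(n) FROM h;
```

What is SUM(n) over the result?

Base: n=21, sm=21.
Iteration 1: 21 > -3 holds -> n = 21 - 7 = 14, sm = 21 + 14 = 35.
Iteration 2: 14 > -3 holds -> n = 14 - 7 = 7, sm = 35 + 7 = 42.
Iteration 3: 7 > -3 holds -> n = 7 - 7 = 0, sm = 42 + 0 = 42.
Iteration 4: 0 > -3 holds -> n = 0 - 7 = -7, sm = 42 + -7 = 35.
Iteration 5: -7 > -3 fails; recursion stops.
SUM(n) = 21 + 14 + 7 + 0 + -7 = 35.

35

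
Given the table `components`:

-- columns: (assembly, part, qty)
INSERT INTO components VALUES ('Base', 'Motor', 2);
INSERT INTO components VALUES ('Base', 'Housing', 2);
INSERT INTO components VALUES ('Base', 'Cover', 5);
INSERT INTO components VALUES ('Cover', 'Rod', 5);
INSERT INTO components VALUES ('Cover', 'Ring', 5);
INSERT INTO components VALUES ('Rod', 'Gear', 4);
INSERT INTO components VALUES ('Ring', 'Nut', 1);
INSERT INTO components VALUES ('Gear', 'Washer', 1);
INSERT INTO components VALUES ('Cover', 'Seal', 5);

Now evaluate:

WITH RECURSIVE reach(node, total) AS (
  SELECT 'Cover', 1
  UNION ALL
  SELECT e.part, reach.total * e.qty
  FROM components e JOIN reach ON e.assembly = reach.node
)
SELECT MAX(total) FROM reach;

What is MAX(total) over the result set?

20

Base: (Cover, total=1).
Iteration 1: components of {Cover} -> Ring = 1*5 = 5, Rod = 1*5 = 5, Seal = 1*5 = 5.
Iteration 2: components of {Ring,Rod,Seal} -> Gear = 5*4 = 20, Nut = 5*1 = 5.
Iteration 3: components of {Gear,Nut} -> Washer = 20*1 = 20.
Iteration 4: no further components; recursion stops.
total values: 1, 5, 5, 5, 20, 5, 20; the maximum is 20.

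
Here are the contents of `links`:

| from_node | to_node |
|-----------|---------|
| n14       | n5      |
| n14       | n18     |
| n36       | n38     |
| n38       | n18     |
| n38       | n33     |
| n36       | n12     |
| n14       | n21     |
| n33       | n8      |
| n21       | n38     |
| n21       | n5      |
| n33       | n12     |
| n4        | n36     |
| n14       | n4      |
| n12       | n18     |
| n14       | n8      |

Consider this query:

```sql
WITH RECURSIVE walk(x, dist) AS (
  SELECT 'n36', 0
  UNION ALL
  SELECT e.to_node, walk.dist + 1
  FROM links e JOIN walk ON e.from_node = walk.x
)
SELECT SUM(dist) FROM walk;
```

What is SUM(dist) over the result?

Base: (n36, dist=0).
Iteration 1: edges from {n36} -> (n12, dist=1), (n38, dist=1).
Iteration 2: edges from {n12,n38} -> (n18, dist=2) x2, (n33, dist=2). [UNION ALL keeps all 3 new rows, including repeats]
Iteration 3: edges from {n18,n33} -> (n12, dist=3), (n8, dist=3).
Iteration 4: edges from {n12,n8} -> (n18, dist=4).
Iteration 5: no outgoing edges from {n18}; recursion stops.
SUM(dist) = 0 + 1 + 1 + 2 + 2 + 2 + 3 + 3 + 4 = 18.

18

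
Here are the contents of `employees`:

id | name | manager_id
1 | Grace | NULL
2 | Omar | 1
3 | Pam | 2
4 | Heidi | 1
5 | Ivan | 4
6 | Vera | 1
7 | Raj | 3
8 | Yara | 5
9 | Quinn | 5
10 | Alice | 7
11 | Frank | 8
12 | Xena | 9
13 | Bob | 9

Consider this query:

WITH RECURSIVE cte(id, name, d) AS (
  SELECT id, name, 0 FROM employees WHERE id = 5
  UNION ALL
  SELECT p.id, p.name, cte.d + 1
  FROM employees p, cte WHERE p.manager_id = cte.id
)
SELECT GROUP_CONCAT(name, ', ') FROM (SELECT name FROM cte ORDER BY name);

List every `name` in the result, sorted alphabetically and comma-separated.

Base: id=5 (Ivan) at d 0.
Iteration 1: rows with manager_id in {5} -> Yara (id 8, d 1), Quinn (id 9, d 1).
Iteration 2: rows with manager_id in {8,9} -> Frank (id 11, d 2), Xena (id 12, d 2), Bob (id 13, d 2).
Iteration 3: no rows with manager_id in {11,12,13}; recursion stops.

Bob, Frank, Ivan, Quinn, Xena, Yara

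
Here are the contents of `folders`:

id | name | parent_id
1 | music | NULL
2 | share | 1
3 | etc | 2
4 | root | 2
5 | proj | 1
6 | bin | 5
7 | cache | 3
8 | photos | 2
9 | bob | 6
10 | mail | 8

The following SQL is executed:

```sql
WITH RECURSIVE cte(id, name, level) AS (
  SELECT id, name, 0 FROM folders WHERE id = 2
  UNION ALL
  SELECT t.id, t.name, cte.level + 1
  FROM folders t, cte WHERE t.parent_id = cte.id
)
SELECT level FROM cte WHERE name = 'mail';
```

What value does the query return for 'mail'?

2

Base: id=2 (share) at level 0.
Iteration 1: rows with parent_id in {2} -> etc (id 3, level 1), root (id 4, level 1), photos (id 8, level 1).
Iteration 2: rows with parent_id in {3,4,8} -> cache (id 7, level 2), mail (id 10, level 2).
Iteration 3: no rows with parent_id in {7,10}; recursion stops.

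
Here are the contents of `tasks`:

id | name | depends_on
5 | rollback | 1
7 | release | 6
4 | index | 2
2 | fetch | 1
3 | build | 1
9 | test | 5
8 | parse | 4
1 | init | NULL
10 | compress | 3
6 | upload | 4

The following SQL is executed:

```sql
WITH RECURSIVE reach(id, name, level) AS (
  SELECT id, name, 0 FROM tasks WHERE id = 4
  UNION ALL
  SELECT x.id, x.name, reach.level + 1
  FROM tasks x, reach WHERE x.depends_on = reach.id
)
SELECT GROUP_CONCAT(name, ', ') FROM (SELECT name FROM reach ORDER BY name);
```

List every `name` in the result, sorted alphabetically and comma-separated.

Base: id=4 (index) at level 0.
Iteration 1: rows with depends_on in {4} -> upload (id 6, level 1), parse (id 8, level 1).
Iteration 2: rows with depends_on in {6,8} -> release (id 7, level 2).
Iteration 3: no rows with depends_on in {7}; recursion stops.

index, parse, release, upload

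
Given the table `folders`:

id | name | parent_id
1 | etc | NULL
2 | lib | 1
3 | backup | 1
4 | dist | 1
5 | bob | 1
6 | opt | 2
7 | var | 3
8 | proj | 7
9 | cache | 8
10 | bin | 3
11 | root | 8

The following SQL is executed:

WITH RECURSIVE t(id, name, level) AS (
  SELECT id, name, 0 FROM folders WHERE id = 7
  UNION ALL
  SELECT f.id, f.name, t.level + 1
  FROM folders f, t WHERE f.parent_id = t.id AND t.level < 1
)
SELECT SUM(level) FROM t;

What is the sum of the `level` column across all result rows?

Base: id=7 (var) at level 0.
Iteration 1: rows with parent_id in {7} -> proj (id 8, level 1).
Iteration 2: level < 1 fails for all current rows; recursion stops.
SUM(level) = 0 + 1 = 1.

1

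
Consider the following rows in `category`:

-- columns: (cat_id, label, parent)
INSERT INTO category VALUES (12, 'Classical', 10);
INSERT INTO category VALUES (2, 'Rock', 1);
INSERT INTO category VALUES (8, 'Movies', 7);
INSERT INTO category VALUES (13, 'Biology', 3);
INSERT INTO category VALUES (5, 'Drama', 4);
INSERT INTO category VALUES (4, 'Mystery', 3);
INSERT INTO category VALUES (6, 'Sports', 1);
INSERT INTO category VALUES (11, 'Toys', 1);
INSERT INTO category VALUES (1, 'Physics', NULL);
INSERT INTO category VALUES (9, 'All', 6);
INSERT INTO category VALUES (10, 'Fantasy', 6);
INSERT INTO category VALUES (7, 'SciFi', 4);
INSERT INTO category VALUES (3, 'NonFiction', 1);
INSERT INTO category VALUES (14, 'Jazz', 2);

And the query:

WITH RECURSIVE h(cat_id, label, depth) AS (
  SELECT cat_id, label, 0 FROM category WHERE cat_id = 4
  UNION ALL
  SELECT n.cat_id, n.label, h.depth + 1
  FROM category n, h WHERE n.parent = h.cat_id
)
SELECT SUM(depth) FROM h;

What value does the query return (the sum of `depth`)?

Base: cat_id=4 (Mystery) at depth 0.
Iteration 1: rows with parent in {4} -> Drama (id 5, depth 1), SciFi (id 7, depth 1).
Iteration 2: rows with parent in {5,7} -> Movies (id 8, depth 2).
Iteration 3: no rows with parent in {8}; recursion stops.
SUM(depth) = 0 + 1 + 1 + 2 = 4.

4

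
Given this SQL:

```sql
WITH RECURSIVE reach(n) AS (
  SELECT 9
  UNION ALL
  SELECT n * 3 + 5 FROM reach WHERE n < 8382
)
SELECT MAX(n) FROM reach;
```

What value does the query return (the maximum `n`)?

Base: n=9.
Iteration 1: 9 < 8382 holds -> n = 9 * 3 + 5 = 32.
Iteration 2: 32 < 8382 holds -> n = 32 * 3 + 5 = 101.
Iteration 3: 101 < 8382 holds -> n = 101 * 3 + 5 = 308.
Iteration 4: 308 < 8382 holds -> n = 308 * 3 + 5 = 929.
Iteration 5: 929 < 8382 holds -> n = 929 * 3 + 5 = 2792.
Iteration 6: 2792 < 8382 holds -> n = 2792 * 3 + 5 = 8381.
Iteration 7: 8381 < 8382 holds -> n = 8381 * 3 + 5 = 25148.
Iteration 8: 25148 < 8382 fails; recursion stops.
n values: 9, 32, 101, 308, 929, 2792, 8381, 25148; the maximum is 25148.

25148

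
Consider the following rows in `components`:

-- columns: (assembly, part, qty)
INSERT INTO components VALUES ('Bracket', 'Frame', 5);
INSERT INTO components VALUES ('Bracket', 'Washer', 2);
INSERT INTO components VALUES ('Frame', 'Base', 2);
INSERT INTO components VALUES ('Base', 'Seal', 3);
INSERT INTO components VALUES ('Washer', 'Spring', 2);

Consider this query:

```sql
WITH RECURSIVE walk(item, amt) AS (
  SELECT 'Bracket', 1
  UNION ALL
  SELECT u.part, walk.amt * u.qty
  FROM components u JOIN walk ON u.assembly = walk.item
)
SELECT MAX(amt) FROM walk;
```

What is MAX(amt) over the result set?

30

Base: (Bracket, amt=1).
Iteration 1: components of {Bracket} -> Frame = 1*5 = 5, Washer = 1*2 = 2.
Iteration 2: components of {Frame,Washer} -> Base = 5*2 = 10, Spring = 2*2 = 4.
Iteration 3: components of {Base,Spring} -> Seal = 10*3 = 30.
Iteration 4: no further components; recursion stops.
amt values: 1, 5, 2, 10, 4, 30; the maximum is 30.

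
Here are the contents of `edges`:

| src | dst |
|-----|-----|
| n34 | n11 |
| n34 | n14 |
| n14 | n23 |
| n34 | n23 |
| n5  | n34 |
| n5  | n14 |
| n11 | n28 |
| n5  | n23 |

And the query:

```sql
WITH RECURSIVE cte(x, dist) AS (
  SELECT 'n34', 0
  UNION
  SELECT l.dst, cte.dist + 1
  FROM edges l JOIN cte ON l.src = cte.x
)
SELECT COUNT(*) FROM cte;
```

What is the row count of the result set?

6

Base: (n34, dist=0).
Iteration 1: edges from {n34} -> (n11, dist=1), (n14, dist=1), (n23, dist=1).
Iteration 2: edges from {n11,n14,n23} -> (n23, dist=2), (n28, dist=2).
Iteration 3: no outgoing edges from {n23,n28}; recursion stops.
Total rows emitted: 6.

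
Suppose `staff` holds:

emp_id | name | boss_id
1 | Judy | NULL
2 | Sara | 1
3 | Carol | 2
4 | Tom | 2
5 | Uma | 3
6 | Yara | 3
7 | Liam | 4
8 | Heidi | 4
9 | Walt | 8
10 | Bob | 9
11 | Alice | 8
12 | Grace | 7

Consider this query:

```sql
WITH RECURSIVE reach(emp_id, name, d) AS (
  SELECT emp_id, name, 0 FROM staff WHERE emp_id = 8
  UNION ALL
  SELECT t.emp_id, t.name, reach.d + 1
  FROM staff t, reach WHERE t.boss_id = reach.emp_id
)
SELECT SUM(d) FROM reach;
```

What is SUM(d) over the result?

Base: emp_id=8 (Heidi) at d 0.
Iteration 1: rows with boss_id in {8} -> Walt (id 9, d 1), Alice (id 11, d 1).
Iteration 2: rows with boss_id in {9,11} -> Bob (id 10, d 2).
Iteration 3: no rows with boss_id in {10}; recursion stops.
SUM(d) = 0 + 1 + 1 + 2 = 4.

4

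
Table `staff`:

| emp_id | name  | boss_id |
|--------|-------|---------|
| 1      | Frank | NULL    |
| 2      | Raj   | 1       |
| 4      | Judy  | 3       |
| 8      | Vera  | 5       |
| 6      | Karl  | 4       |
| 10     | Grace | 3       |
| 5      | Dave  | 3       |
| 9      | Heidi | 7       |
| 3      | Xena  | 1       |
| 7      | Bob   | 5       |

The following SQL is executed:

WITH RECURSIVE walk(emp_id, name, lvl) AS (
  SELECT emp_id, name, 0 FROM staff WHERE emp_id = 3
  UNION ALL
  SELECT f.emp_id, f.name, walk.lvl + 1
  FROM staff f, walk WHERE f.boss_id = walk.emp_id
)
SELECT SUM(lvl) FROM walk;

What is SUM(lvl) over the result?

Base: emp_id=3 (Xena) at lvl 0.
Iteration 1: rows with boss_id in {3} -> Judy (id 4, lvl 1), Dave (id 5, lvl 1), Grace (id 10, lvl 1).
Iteration 2: rows with boss_id in {4,5,10} -> Karl (id 6, lvl 2), Bob (id 7, lvl 2), Vera (id 8, lvl 2).
Iteration 3: rows with boss_id in {6,7,8} -> Heidi (id 9, lvl 3).
Iteration 4: no rows with boss_id in {9}; recursion stops.
SUM(lvl) = 0 + 1 + 1 + 1 + 2 + 2 + 2 + 3 = 12.

12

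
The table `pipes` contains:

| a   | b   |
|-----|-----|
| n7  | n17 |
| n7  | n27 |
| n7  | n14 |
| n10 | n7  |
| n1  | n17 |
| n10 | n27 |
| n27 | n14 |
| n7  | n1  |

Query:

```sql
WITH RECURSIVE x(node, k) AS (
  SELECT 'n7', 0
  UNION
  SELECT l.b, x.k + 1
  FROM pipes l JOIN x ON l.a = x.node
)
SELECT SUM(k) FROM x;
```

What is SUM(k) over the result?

Base: (n7, k=0).
Iteration 1: edges from {n7} -> (n1, k=1), (n14, k=1), (n17, k=1), (n27, k=1).
Iteration 2: edges from {n1,n14,n17,n27} -> (n14, k=2), (n17, k=2).
Iteration 3: no outgoing edges from {n14,n17}; recursion stops.
SUM(k) = 0 + 1 + 1 + 1 + 1 + 2 + 2 = 8.

8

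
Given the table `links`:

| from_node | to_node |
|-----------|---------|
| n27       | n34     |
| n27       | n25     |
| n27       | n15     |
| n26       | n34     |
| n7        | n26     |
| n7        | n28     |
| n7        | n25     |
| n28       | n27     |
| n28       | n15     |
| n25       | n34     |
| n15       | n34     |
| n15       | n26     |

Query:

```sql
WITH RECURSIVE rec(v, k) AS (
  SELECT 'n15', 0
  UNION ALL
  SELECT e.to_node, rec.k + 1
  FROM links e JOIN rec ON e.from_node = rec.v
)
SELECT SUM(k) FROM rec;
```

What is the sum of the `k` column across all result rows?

4

Base: (n15, k=0).
Iteration 1: edges from {n15} -> (n26, k=1), (n34, k=1).
Iteration 2: edges from {n26,n34} -> (n34, k=2).
Iteration 3: no outgoing edges from {n34}; recursion stops.
SUM(k) = 0 + 1 + 1 + 2 = 4.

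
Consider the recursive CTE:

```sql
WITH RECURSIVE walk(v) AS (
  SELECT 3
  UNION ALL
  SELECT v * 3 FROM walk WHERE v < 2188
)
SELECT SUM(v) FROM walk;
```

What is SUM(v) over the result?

9840

Base: v=3.
Iteration 1: 3 < 2188 holds -> v = 3 * 3 = 9.
Iteration 2: 9 < 2188 holds -> v = 9 * 3 = 27.
Iteration 3: 27 < 2188 holds -> v = 27 * 3 = 81.
Iteration 4: 81 < 2188 holds -> v = 81 * 3 = 243.
Iteration 5: 243 < 2188 holds -> v = 243 * 3 = 729.
Iteration 6: 729 < 2188 holds -> v = 729 * 3 = 2187.
Iteration 7: 2187 < 2188 holds -> v = 2187 * 3 = 6561.
Iteration 8: 6561 < 2188 fails; recursion stops.
SUM(v) = 3 + 9 + 27 + 81 + 243 + 729 + 2187 + 6561 = 9840.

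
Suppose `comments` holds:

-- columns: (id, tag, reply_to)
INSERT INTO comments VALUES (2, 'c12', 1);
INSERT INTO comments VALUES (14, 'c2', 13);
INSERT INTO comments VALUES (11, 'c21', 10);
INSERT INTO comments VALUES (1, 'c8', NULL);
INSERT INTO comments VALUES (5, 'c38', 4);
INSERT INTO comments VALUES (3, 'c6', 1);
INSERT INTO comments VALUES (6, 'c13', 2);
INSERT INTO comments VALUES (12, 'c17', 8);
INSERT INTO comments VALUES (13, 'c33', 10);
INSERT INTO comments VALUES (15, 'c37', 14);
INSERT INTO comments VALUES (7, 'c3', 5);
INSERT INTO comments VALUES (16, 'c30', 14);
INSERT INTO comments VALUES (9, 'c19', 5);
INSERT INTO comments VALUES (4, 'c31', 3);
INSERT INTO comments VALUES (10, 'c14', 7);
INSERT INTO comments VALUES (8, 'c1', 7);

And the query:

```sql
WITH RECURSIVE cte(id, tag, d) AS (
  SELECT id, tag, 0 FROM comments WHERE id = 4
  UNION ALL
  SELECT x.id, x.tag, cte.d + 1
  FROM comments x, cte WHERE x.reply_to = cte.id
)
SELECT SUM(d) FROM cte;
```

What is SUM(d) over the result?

Base: id=4 (c31) at d 0.
Iteration 1: rows with reply_to in {4} -> c38 (id 5, d 1).
Iteration 2: rows with reply_to in {5} -> c3 (id 7, d 2), c19 (id 9, d 2).
Iteration 3: rows with reply_to in {7,9} -> c1 (id 8, d 3), c14 (id 10, d 3).
Iteration 4: rows with reply_to in {8,10} -> c21 (id 11, d 4), c17 (id 12, d 4), c33 (id 13, d 4).
Iteration 5: rows with reply_to in {11,12,13} -> c2 (id 14, d 5).
Iteration 6: rows with reply_to in {14} -> c37 (id 15, d 6), c30 (id 16, d 6).
Iteration 7: no rows with reply_to in {15,16}; recursion stops.
SUM(d) = 0 + 1 + 2 + 2 + 3 + 3 + 4 + 4 + 4 + 5 + 6 + 6 = 40.

40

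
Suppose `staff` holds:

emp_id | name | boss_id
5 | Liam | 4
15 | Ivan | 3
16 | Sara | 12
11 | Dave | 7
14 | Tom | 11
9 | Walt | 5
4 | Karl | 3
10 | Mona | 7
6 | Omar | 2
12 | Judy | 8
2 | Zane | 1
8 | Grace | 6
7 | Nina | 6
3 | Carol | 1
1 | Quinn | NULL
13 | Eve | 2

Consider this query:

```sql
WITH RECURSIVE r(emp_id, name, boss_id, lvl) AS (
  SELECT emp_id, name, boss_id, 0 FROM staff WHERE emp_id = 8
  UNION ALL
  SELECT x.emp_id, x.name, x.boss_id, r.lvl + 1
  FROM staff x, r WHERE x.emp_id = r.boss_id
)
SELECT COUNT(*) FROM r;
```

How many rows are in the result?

4

Base: emp_id=8 (Grace), boss_id=6, lvl 0.
Iteration 1: join on emp_id=6 -> Omar (id 6, boss_id=2, lvl 1).
Iteration 2: join on emp_id=2 -> Zane (id 2, boss_id=1, lvl 2).
Iteration 3: join on emp_id=1 -> Quinn (id 1, boss_id=NULL, lvl 3).
Iteration 4: boss_id is NULL; no match; recursion stops.
Total rows emitted: 4.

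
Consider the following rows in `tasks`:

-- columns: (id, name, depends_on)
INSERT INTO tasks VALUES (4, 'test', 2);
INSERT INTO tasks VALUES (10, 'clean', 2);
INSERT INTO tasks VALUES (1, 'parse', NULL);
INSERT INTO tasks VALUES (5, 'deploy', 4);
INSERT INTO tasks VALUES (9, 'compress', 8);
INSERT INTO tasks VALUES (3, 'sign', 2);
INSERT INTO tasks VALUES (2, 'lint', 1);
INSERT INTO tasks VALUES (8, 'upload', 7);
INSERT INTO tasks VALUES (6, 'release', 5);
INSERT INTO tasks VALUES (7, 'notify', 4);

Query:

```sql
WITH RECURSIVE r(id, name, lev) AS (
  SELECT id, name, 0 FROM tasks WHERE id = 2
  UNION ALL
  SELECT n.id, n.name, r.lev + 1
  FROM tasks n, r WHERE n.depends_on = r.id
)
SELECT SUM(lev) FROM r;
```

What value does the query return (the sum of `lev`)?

Base: id=2 (lint) at lev 0.
Iteration 1: rows with depends_on in {2} -> sign (id 3, lev 1), test (id 4, lev 1), clean (id 10, lev 1).
Iteration 2: rows with depends_on in {3,4,10} -> deploy (id 5, lev 2), notify (id 7, lev 2).
Iteration 3: rows with depends_on in {5,7} -> release (id 6, lev 3), upload (id 8, lev 3).
Iteration 4: rows with depends_on in {6,8} -> compress (id 9, lev 4).
Iteration 5: no rows with depends_on in {9}; recursion stops.
SUM(lev) = 0 + 1 + 1 + 1 + 2 + 2 + 3 + 3 + 4 = 17.

17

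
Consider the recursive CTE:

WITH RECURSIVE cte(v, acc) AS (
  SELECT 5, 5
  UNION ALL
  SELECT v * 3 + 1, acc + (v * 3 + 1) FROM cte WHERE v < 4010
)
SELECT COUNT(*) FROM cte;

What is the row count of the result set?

8

Base: v=5, acc=5.
Iteration 1: 5 < 4010 holds -> v = 5 * 3 + 1 = 16, acc = 5 + 16 = 21.
Iteration 2: 16 < 4010 holds -> v = 16 * 3 + 1 = 49, acc = 21 + 49 = 70.
Iteration 3: 49 < 4010 holds -> v = 49 * 3 + 1 = 148, acc = 70 + 148 = 218.
Iteration 4: 148 < 4010 holds -> v = 148 * 3 + 1 = 445, acc = 218 + 445 = 663.
Iteration 5: 445 < 4010 holds -> v = 445 * 3 + 1 = 1336, acc = 663 + 1336 = 1999.
Iteration 6: 1336 < 4010 holds -> v = 1336 * 3 + 1 = 4009, acc = 1999 + 4009 = 6008.
Iteration 7: 4009 < 4010 holds -> v = 4009 * 3 + 1 = 12028, acc = 6008 + 12028 = 18036.
Iteration 8: 12028 < 4010 fails; recursion stops.
Total rows emitted: 8.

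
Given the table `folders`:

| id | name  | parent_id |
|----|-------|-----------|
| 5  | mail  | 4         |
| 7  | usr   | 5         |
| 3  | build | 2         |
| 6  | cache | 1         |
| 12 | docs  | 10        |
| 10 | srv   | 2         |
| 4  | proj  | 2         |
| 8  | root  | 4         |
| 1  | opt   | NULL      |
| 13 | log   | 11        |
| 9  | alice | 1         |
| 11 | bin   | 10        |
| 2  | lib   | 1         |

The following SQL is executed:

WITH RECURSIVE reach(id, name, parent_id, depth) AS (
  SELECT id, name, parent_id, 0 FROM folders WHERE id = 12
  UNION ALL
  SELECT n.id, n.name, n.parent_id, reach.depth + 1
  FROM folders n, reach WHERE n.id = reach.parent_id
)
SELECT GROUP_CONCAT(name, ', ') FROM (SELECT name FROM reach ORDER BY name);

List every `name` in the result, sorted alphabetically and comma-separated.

docs, lib, opt, srv

Base: id=12 (docs), parent_id=10, depth 0.
Iteration 1: join on id=10 -> srv (id 10, parent_id=2, depth 1).
Iteration 2: join on id=2 -> lib (id 2, parent_id=1, depth 2).
Iteration 3: join on id=1 -> opt (id 1, parent_id=NULL, depth 3).
Iteration 4: parent_id is NULL; no match; recursion stops.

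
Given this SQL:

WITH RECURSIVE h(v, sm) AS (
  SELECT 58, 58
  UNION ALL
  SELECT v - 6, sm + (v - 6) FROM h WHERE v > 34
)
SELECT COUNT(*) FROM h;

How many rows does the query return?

5

Base: v=58, sm=58.
Iteration 1: 58 > 34 holds -> v = 58 - 6 = 52, sm = 58 + 52 = 110.
Iteration 2: 52 > 34 holds -> v = 52 - 6 = 46, sm = 110 + 46 = 156.
Iteration 3: 46 > 34 holds -> v = 46 - 6 = 40, sm = 156 + 40 = 196.
Iteration 4: 40 > 34 holds -> v = 40 - 6 = 34, sm = 196 + 34 = 230.
Iteration 5: 34 > 34 fails; recursion stops.
Total rows emitted: 5.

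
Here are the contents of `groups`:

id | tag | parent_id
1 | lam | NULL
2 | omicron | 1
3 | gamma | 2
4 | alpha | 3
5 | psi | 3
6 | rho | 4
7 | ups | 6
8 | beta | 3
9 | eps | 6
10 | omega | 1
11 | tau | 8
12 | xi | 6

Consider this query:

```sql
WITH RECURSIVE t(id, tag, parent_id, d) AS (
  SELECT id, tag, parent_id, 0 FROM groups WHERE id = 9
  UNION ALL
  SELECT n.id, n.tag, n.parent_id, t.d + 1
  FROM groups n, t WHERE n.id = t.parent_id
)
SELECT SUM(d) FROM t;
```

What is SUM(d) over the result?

Base: id=9 (eps), parent_id=6, d 0.
Iteration 1: join on id=6 -> rho (id 6, parent_id=4, d 1).
Iteration 2: join on id=4 -> alpha (id 4, parent_id=3, d 2).
Iteration 3: join on id=3 -> gamma (id 3, parent_id=2, d 3).
Iteration 4: join on id=2 -> omicron (id 2, parent_id=1, d 4).
Iteration 5: join on id=1 -> lam (id 1, parent_id=NULL, d 5).
Iteration 6: parent_id is NULL; no match; recursion stops.
SUM(d) = 0 + 1 + 2 + 3 + 4 + 5 = 15.

15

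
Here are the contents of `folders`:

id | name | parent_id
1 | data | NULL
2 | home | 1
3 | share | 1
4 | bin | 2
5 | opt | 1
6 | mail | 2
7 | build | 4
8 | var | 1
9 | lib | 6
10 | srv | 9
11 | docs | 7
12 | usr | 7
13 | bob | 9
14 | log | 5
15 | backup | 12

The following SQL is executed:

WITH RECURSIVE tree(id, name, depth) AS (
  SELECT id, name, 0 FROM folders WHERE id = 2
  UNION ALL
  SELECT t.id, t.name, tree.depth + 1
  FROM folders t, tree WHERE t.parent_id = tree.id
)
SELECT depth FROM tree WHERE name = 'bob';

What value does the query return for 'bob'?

Base: id=2 (home) at depth 0.
Iteration 1: rows with parent_id in {2} -> bin (id 4, depth 1), mail (id 6, depth 1).
Iteration 2: rows with parent_id in {4,6} -> build (id 7, depth 2), lib (id 9, depth 2).
Iteration 3: rows with parent_id in {7,9} -> srv (id 10, depth 3), docs (id 11, depth 3), usr (id 12, depth 3), bob (id 13, depth 3).
Iteration 4: rows with parent_id in {10,11,12,13} -> backup (id 15, depth 4).
Iteration 5: no rows with parent_id in {15}; recursion stops.

3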